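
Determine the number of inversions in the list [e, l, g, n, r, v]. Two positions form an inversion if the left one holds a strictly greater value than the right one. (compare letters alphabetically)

1

Element-by-element contributions:
e: 0
l: 1
g: 0
n: 0
r: 0
v: 0
Sum: 0 + 1 + 0 + 0 + 0 + 0 = 1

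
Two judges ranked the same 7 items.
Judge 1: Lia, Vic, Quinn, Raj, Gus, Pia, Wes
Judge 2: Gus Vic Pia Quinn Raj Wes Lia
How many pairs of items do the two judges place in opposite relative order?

Assign each item its position (1..7) in the first ordering, then rewrite the second ordering as that position sequence:
positions: Lia→1, Vic→2, Quinn→3, Raj→4, Gus→5, Pia→6, Wes→7
second ordering as positions: [5, 2, 6, 3, 4, 7, 1]
Discordant pairs = inversions in this position sequence.
5: 2, 3, 4, 1 → 4
2: 1 → 1
6: 3, 4, 1 → 3
3: 1 → 1
4: 1 → 1
7: 1 → 1
1: 0
Total: 4 + 1 + 3 + 1 + 1 + 1 + 0 = 11

There are 11 discordant pairs.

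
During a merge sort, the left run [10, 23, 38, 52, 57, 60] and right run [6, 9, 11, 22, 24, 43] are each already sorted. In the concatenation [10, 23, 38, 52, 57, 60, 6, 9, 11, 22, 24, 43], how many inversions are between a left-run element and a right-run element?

There are 29 split inversions.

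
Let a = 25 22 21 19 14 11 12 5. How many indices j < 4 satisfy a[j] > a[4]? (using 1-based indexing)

3

The element at index 4 is 19.
Elements before it: 25, 22, 21
Those larger than 19: 25, 22, 21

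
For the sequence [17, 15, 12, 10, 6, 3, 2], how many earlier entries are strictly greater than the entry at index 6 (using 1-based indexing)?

The element at index 6 is 3.
Elements before it: 17, 15, 12, 10, 6
Those larger than 3: 17, 15, 12, 10, 6

5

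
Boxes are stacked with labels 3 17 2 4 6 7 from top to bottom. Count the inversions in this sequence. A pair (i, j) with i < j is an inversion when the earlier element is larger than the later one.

5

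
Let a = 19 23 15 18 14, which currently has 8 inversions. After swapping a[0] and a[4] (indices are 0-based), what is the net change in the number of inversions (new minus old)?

-5

Positions 0 and 4 hold 19 and 14; after swapping, the array is [14, 23, 15, 18, 19].
Count, for each position, how many later elements it exceeds:
14: 0
23: 3
15: 0
18: 0
19: 0
Sum: 0 + 3 + 0 + 0 + 0 = 3
Change: 3 − 8 = -5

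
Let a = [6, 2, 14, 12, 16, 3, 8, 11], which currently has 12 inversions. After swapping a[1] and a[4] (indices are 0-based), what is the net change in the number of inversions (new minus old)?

+5

Positions 1 and 4 hold 2 and 16; after swapping, the array is [6, 16, 14, 12, 2, 3, 8, 11].
Element-by-element contributions:
6: 2
16: 6
14: 5
12: 4
2: 0
3: 0
8: 0
11: 0
Sum: 2 + 6 + 5 + 4 + 0 + 0 + 0 + 0 = 17
Change: 17 − 12 = +5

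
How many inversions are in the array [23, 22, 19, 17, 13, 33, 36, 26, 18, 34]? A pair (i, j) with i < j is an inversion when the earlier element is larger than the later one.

19 out-of-order pairs

For each element, count later entries that are smaller:
23: 5
22: 4
19: 3
17: 1
13: 0
33: 2
36: 3
26: 1
18: 0
34: 0
Sum: 5 + 4 + 3 + 1 + 0 + 2 + 3 + 1 + 0 + 0 = 19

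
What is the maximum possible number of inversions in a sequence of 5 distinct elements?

10

A reversed (strictly descending) arrangement makes every pair an inversion, giving C(5, 2) inversions.
C(5, 2) = 5·4/2 = 10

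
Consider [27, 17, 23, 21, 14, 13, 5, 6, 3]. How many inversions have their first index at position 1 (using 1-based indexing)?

The element at index 1 is 27.
Elements after it: 17, 23, 21, 14, 13, 5, 6, 3
Those smaller than 27: 17, 23, 21, 14, 13, 5, 6, 3

8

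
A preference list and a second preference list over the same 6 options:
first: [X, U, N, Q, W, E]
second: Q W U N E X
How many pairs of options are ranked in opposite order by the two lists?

Pairs: 9

Assign each item its position (1..6) in the first ordering, then rewrite the second ordering as that position sequence:
positions: X→1, U→2, N→3, Q→4, W→5, E→6
second ordering as positions: [4, 5, 2, 3, 6, 1]
Discordant pairs = inversions in this position sequence.
4: 2, 3, 1 → 3
5: 2, 3, 1 → 3
2: 1 → 1
3: 1 → 1
6: 1 → 1
1: 0
Total: 3 + 3 + 1 + 1 + 1 + 0 = 9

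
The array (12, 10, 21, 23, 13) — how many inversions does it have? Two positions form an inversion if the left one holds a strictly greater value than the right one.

3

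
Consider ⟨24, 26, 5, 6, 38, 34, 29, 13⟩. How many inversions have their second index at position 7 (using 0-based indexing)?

The element at index 7 is 13.
Elements before it: 24, 26, 5, 6, 38, 34, 29
Those larger than 13: 24, 26, 38, 34, 29

5 such elements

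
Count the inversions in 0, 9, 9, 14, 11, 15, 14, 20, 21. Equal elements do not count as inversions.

Count, for each position, how many later elements it exceeds:
0 → none → 0
9 → none → 0
9 → none → 0
14 → 11 → 1
11 → none → 0
15 → 14 → 1
14 → none → 0
20 → none → 0
21 → none → 0
Sum: 0 + 0 + 0 + 1 + 0 + 1 + 0 + 0 + 0 = 2

Inversions: 2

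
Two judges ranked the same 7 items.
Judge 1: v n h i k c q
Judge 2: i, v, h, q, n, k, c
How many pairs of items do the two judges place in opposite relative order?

7 discordant pairs

Assign each item its position (1..7) in the first ordering, then rewrite the second ordering as that position sequence:
positions: v→1, n→2, h→3, i→4, k→5, c→6, q→7
second ordering as positions: [4, 1, 3, 7, 2, 5, 6]
Discordant pairs = inversions in this position sequence.
4: 1, 3, 2 → 3
1: 0
3: 2 → 1
7: 2, 5, 6 → 3
2: 0
5: 0
6: 0
Total: 3 + 0 + 1 + 3 + 0 + 0 + 0 = 7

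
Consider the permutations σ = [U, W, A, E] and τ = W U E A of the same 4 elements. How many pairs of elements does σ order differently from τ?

2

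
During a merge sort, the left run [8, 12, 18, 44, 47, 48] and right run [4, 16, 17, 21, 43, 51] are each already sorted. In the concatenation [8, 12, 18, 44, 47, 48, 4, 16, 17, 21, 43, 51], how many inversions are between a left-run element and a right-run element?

20

Count, for every r in R, how many entries of L exceed r:
r = 4: 8, 12, 18, 44, 47, 48 → 6
r = 16: 18, 44, 47, 48 → 4
r = 17: 18, 44, 47, 48 → 4
r = 21: 44, 47, 48 → 3
r = 43: 44, 47, 48 → 3
r = 51: none → 0
Cross-inversions: 6 + 4 + 4 + 3 + 3 + 0 = 20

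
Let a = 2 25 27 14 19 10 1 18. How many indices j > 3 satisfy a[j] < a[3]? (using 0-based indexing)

The element at index 3 is 14.
Elements after it: 19, 10, 1, 18
Those smaller than 14: 10, 1

2 such elements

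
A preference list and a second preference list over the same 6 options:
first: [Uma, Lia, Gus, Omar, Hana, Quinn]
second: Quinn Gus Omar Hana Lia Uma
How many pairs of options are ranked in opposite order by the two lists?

12

Assign each item its position (1..6) in the first ordering, then rewrite the second ordering as that position sequence:
positions: Uma→1, Lia→2, Gus→3, Omar→4, Hana→5, Quinn→6
second ordering as positions: [6, 3, 4, 5, 2, 1]
Discordant pairs = inversions in this position sequence.
6: 3, 4, 5, 2, 1 → 5
3: 2, 1 → 2
4: 2, 1 → 2
5: 2, 1 → 2
2: 1 → 1
1: 0
Total: 5 + 2 + 2 + 2 + 1 + 0 = 12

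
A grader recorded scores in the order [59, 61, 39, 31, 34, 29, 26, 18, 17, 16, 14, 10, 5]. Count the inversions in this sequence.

76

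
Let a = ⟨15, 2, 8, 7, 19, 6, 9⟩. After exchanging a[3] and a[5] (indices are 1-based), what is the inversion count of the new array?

Inversions: 11

Positions 3 and 5 hold 8 and 19; after swapping, the array is [15, 2, 19, 7, 8, 6, 9].
For each element, count later entries that are smaller:
15 → 2, 7, 8, 6, 9 → 5
2 → none → 0
19 → 7, 8, 6, 9 → 4
7 → 6 → 1
8 → 6 → 1
6 → none → 0
9 → none → 0
Sum: 5 + 0 + 4 + 1 + 1 + 0 + 0 = 11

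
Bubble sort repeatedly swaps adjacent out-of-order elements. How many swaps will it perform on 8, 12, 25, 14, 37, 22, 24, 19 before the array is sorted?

9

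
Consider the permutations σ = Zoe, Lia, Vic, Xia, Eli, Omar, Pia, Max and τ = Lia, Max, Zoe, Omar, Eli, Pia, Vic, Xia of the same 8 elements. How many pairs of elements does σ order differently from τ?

Discordant pairs: 14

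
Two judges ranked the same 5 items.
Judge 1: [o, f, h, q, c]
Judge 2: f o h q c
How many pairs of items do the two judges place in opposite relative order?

1 discordant pair

Assign each item its position (1..5) in the first ordering, then rewrite the second ordering as that position sequence:
positions: o→1, f→2, h→3, q→4, c→5
second ordering as positions: [2, 1, 3, 4, 5]
Discordant pairs = inversions in this position sequence.
2: 1 → 1
1: 0
3: 0
4: 0
5: 0
Total: 1 + 0 + 0 + 0 + 0 = 1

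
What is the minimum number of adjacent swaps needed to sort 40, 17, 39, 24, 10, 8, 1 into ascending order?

Minimum adjacent swaps = number of inversions (each swap of adjacent out-of-order elements removes one inversion and no swap can remove more).
Count inversions — for each element, later elements that are smaller:
40: 17, 39, 24, 10, 8, 1 → 6
17: 10, 8, 1 → 3
39: 24, 10, 8, 1 → 4
24: 10, 8, 1 → 3
10: 8, 1 → 2
8: 1 → 1
1: none → 0
Total inversions: 6 + 3 + 4 + 3 + 2 + 1 + 0 = 19

19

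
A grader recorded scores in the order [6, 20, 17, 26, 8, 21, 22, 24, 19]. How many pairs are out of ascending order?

Sweep left to right; for each value list the smaller values that follow it:
6 → none → 0
20 → 17, 8, 19 → 3
17 → 8 → 1
26 → 8, 21, 22, 24, 19 → 5
8 → none → 0
21 → 19 → 1
22 → 19 → 1
24 → 19 → 1
19 → none → 0
Sum: 0 + 3 + 1 + 5 + 0 + 1 + 1 + 1 + 0 = 12

12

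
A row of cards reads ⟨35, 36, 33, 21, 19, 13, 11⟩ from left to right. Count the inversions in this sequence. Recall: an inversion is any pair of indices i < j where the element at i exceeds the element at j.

20

Count, for each position, how many later elements it exceeds:
35 → 33, 21, 19, 13, 11 → 5
36 → 33, 21, 19, 13, 11 → 5
33 → 21, 19, 13, 11 → 4
21 → 19, 13, 11 → 3
19 → 13, 11 → 2
13 → 11 → 1
11 → none → 0
Sum: 5 + 5 + 4 + 3 + 2 + 1 + 0 = 20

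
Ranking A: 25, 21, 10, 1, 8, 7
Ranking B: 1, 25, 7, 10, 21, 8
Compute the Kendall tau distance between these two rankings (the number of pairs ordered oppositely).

7 discordant pairs

Assign each item its position (1..6) in the first ordering, then rewrite the second ordering as that position sequence:
positions: 25→1, 21→2, 10→3, 1→4, 8→5, 7→6
second ordering as positions: [4, 1, 6, 3, 2, 5]
Discordant pairs = inversions in this position sequence.
4: 1, 3, 2 → 3
1: 0
6: 3, 2, 5 → 3
3: 2 → 1
2: 0
5: 0
Total: 3 + 0 + 3 + 1 + 0 + 0 = 7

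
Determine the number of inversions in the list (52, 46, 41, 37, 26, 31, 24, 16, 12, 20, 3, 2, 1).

75

Sweep left to right; for each value list the smaller values that follow it:
52: 12
46: 11
41: 10
37: 9
26: 7
31: 7
24: 6
16: 4
12: 3
20: 3
3: 2
2: 1
1: 0
Sum: 12 + 11 + 10 + 9 + 7 + 7 + 6 + 4 + 3 + 3 + 2 + 1 + 0 = 75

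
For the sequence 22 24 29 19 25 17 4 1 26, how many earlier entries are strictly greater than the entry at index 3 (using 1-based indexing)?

0 such elements

The element at index 3 is 29.
Elements before it: 22, 24
None of them are larger than 29.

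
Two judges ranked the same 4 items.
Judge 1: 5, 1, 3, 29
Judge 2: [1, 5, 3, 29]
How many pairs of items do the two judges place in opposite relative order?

1

Assign each item its position (1..4) in the first ordering, then rewrite the second ordering as that position sequence:
positions: 5→1, 1→2, 3→3, 29→4
second ordering as positions: [2, 1, 3, 4]
Discordant pairs = inversions in this position sequence.
2: 1 → 1
1: 0
3: 0
4: 0
Total: 1 + 0 + 0 + 0 = 1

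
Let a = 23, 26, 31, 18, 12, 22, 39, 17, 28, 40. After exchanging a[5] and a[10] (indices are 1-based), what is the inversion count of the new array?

27

Positions 5 and 10 hold 12 and 40; after swapping, the array is [23, 26, 31, 18, 40, 22, 39, 17, 28, 12].
Sweep left to right; for each value list the smaller values that follow it:
23 → 18, 22, 17, 12 → 4
26 → 18, 22, 17, 12 → 4
31 → 18, 22, 17, 28, 12 → 5
18 → 17, 12 → 2
40 → 22, 39, 17, 28, 12 → 5
22 → 17, 12 → 2
39 → 17, 28, 12 → 3
17 → 12 → 1
28 → 12 → 1
12 → none → 0
Sum: 4 + 4 + 5 + 2 + 5 + 2 + 3 + 1 + 1 + 0 = 27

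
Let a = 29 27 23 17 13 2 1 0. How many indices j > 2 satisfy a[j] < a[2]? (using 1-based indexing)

The element at index 2 is 27.
Elements after it: 23, 17, 13, 2, 1, 0
Those smaller than 27: 23, 17, 13, 2, 1, 0

6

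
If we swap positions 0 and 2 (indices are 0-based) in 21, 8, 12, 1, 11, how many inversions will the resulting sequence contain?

Positions 0 and 2 hold 21 and 12; after swapping, the array is [12, 8, 21, 1, 11].
Element-by-element contributions:
12: 3
8: 1
21: 2
1: 0
11: 0
Sum: 3 + 1 + 2 + 0 + 0 = 6

6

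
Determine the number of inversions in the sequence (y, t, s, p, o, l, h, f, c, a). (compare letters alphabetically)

There are 45 out-of-order pairs.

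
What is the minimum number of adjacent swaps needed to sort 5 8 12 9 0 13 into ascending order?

5 adjacent swaps

Each adjacent swap fixes exactly one inversion, so the minimum swap count equals the number of inversions.
Count inversions — for each element, later elements that are smaller:
5: 0 → 1
8: 0 → 1
12: 9, 0 → 2
9: 0 → 1
0: none → 0
13: none → 0
Total inversions: 1 + 1 + 2 + 1 + 0 + 0 = 5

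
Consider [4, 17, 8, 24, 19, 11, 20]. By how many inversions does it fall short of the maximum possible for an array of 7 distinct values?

15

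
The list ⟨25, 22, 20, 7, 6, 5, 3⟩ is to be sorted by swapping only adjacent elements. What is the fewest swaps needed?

21

Each adjacent swap fixes exactly one inversion, so the minimum swap count equals the number of inversions.
Count inversions — for each element, later elements that are smaller:
25: 22, 20, 7, 6, 5, 3 → 6
22: 20, 7, 6, 5, 3 → 5
20: 7, 6, 5, 3 → 4
7: 6, 5, 3 → 3
6: 5, 3 → 2
5: 3 → 1
3: none → 0
Total inversions: 6 + 5 + 4 + 3 + 2 + 1 + 0 = 21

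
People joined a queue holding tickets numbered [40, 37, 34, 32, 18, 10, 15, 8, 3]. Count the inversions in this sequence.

Element-by-element contributions:
40 → 37, 34, 32, 18, 10, 15, 8, 3 → 8
37 → 34, 32, 18, 10, 15, 8, 3 → 7
34 → 32, 18, 10, 15, 8, 3 → 6
32 → 18, 10, 15, 8, 3 → 5
18 → 10, 15, 8, 3 → 4
10 → 8, 3 → 2
15 → 8, 3 → 2
8 → 3 → 1
3 → none → 0
Sum: 8 + 7 + 6 + 5 + 4 + 2 + 2 + 1 + 0 = 35

35 inversions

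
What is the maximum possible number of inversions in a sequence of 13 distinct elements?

78

The maximum occurs when the array is in strictly decreasing order: every one of the C(13, 2) pairs is inverted.
C(13, 2) = 13·12/2 = 78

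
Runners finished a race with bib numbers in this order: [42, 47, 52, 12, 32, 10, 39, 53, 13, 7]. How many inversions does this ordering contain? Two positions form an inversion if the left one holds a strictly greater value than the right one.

Inversions: 29

Count, for each position, how many later elements it exceeds:
42 → 12, 32, 10, 39, 13, 7 → 6
47 → 12, 32, 10, 39, 13, 7 → 6
52 → 12, 32, 10, 39, 13, 7 → 6
12 → 10, 7 → 2
32 → 10, 13, 7 → 3
10 → 7 → 1
39 → 13, 7 → 2
53 → 13, 7 → 2
13 → 7 → 1
7 → none → 0
Sum: 6 + 6 + 6 + 2 + 3 + 1 + 2 + 2 + 1 + 0 = 29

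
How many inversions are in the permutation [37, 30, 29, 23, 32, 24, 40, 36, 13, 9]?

Sweep left to right; for each value list the smaller values that follow it:
37 → 30, 29, 23, 32, 24, 36, 13, 9 → 8
30 → 29, 23, 24, 13, 9 → 5
29 → 23, 24, 13, 9 → 4
23 → 13, 9 → 2
32 → 24, 13, 9 → 3
24 → 13, 9 → 2
40 → 36, 13, 9 → 3
36 → 13, 9 → 2
13 → 9 → 1
9 → none → 0
Sum: 8 + 5 + 4 + 2 + 3 + 2 + 3 + 2 + 1 + 0 = 30

Out-of-order pairs: 30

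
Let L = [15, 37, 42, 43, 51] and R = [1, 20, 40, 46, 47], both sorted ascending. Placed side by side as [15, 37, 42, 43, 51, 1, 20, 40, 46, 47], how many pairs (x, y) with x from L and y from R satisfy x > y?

14

For each element r of the right run, count left-run elements greater than r:
r = 1: 15, 37, 42, 43, 51 → 5
r = 20: 37, 42, 43, 51 → 4
r = 40: 42, 43, 51 → 3
r = 46: 51 → 1
r = 47: 51 → 1
Cross-inversions: 5 + 4 + 3 + 1 + 1 = 14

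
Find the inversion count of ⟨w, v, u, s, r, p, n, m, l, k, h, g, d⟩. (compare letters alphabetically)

78 out-of-order pairs

Element-by-element contributions:
w → v, u, s, r, p, n, m, l, k, h, g, d → 12
v → u, s, r, p, n, m, l, k, h, g, d → 11
u → s, r, p, n, m, l, k, h, g, d → 10
s → r, p, n, m, l, k, h, g, d → 9
r → p, n, m, l, k, h, g, d → 8
p → n, m, l, k, h, g, d → 7
n → m, l, k, h, g, d → 6
m → l, k, h, g, d → 5
l → k, h, g, d → 4
k → h, g, d → 3
h → g, d → 2
g → d → 1
d → none → 0
Sum: 12 + 11 + 10 + 9 + 8 + 7 + 6 + 5 + 4 + 3 + 2 + 1 + 0 = 78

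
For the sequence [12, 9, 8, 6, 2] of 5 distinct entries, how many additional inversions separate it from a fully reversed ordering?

Maximum inversions for 5 distinct elements is C(5, 2) = 5·4/2 = 10.
Current inversions — for each element, count later smaller elements:
12: 4
9: 3
8: 2
6: 1
2: 0
Current total: 4 + 3 + 2 + 1 + 0 = 10
Shortfall: 10 − 10 = 0

0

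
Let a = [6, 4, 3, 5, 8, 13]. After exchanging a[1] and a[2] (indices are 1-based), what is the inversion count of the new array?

Positions 1 and 2 hold 6 and 4; after swapping, the array is [4, 6, 3, 5, 8, 13].
Count, for each position, how many later elements it exceeds:
4 → 3 → 1
6 → 3, 5 → 2
3 → none → 0
5 → none → 0
8 → none → 0
13 → none → 0
Sum: 1 + 2 + 0 + 0 + 0 + 0 = 3

3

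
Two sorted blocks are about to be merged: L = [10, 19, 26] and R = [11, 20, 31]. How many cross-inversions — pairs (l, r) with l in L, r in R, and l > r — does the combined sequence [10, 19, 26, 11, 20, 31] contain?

3 split inversions

Take each right-half value and tally the left-half values above it:
r = 11: 19, 26 → 2
r = 20: 26 → 1
r = 31: none → 0
Cross-inversions: 2 + 1 + 0 = 3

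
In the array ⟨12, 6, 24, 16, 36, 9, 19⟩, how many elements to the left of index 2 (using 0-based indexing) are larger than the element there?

The element at index 2 is 24.
Elements before it: 12, 6
None of them are larger than 24.

0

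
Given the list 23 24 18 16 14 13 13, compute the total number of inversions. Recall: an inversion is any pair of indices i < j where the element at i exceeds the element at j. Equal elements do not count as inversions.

19 inversions

Sweep left to right; for each value list the smaller values that follow it:
23 → 18, 16, 14, 13, 13 → 5
24 → 18, 16, 14, 13, 13 → 5
18 → 16, 14, 13, 13 → 4
16 → 14, 13, 13 → 3
14 → 13, 13 → 2
13 → none → 0
13 → none → 0
Sum: 5 + 5 + 4 + 3 + 2 + 0 + 0 = 19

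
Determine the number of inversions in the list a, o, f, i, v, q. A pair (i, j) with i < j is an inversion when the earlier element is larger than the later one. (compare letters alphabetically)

3

Out-of-order index pairs (1-indexed):
(2,3): o > f
(2,4): o > i
(5,6): v > q
That's 3 pairs.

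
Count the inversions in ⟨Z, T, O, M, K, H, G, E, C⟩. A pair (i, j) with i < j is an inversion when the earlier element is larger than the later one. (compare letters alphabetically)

There are 36 inversions.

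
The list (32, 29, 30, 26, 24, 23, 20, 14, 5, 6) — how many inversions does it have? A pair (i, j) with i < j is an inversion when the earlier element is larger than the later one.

Sweep left to right; for each value list the smaller values that follow it:
32: 9
29: 7
30: 7
26: 6
24: 5
23: 4
20: 3
14: 2
5: 0
6: 0
Sum: 9 + 7 + 7 + 6 + 5 + 4 + 3 + 2 + 0 + 0 = 43

Out-of-order pairs: 43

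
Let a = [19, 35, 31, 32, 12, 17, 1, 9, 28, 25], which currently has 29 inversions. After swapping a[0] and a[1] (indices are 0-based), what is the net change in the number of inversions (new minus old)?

+1

Positions 0 and 1 hold 19 and 35; after swapping, the array is [35, 19, 31, 32, 12, 17, 1, 9, 28, 25].
Sweep left to right; for each value list the smaller values that follow it:
35 → 19, 31, 32, 12, 17, 1, 9, 28, 25 → 9
19 → 12, 17, 1, 9 → 4
31 → 12, 17, 1, 9, 28, 25 → 6
32 → 12, 17, 1, 9, 28, 25 → 6
12 → 1, 9 → 2
17 → 1, 9 → 2
1 → none → 0
9 → none → 0
28 → 25 → 1
25 → none → 0
Sum: 9 + 4 + 6 + 6 + 2 + 2 + 0 + 0 + 1 + 0 = 30
Change: 30 − 29 = +1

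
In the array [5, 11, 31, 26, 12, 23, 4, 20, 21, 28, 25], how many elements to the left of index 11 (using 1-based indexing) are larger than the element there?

3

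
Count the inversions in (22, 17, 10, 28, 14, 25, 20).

10 out-of-order pairs

Listing every pair i<j with a[i]>a[j] (using 0-based positions):
(0,1): 22 > 17
(0,2): 22 > 10
(0,4): 22 > 14
(0,6): 22 > 20
(1,2): 17 > 10
(1,4): 17 > 14
(3,4): 28 > 14
(3,5): 28 > 25
(3,6): 28 > 20
(5,6): 25 > 20
That's 10 pairs.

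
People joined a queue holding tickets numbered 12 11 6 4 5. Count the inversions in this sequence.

Out-of-order index pairs (0-indexed):
(0,1): 12 > 11
(0,2): 12 > 6
(0,3): 12 > 4
(0,4): 12 > 5
(1,2): 11 > 6
(1,3): 11 > 4
(1,4): 11 > 5
(2,3): 6 > 4
(2,4): 6 > 5
That's 9 pairs.

9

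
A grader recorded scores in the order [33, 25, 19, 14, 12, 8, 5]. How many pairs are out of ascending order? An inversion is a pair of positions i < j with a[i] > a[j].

Out-of-order pairs: 21

Sweep left to right; for each value list the smaller values that follow it:
33 → 25, 19, 14, 12, 8, 5 → 6
25 → 19, 14, 12, 8, 5 → 5
19 → 14, 12, 8, 5 → 4
14 → 12, 8, 5 → 3
12 → 8, 5 → 2
8 → 5 → 1
5 → none → 0
Sum: 6 + 5 + 4 + 3 + 2 + 1 + 0 = 21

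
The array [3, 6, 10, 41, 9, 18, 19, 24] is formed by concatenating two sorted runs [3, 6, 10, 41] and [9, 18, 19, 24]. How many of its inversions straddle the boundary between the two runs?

5

Take each right-half value and tally the left-half values above it:
r = 9: 10, 41 → 2
r = 18: 41 → 1
r = 19: 41 → 1
r = 24: 41 → 1
Cross-inversions: 2 + 1 + 1 + 1 = 5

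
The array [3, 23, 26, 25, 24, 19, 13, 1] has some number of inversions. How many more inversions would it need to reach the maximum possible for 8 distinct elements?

9

Maximum inversions for 8 distinct elements is C(8, 2) = 8·7/2 = 28.
Current inversions — for each element, count later smaller elements:
3: 1
23: 3
26: 5
25: 4
24: 3
19: 2
13: 1
1: 0
Current total: 1 + 3 + 5 + 4 + 3 + 2 + 1 + 0 = 19
Shortfall: 28 − 19 = 9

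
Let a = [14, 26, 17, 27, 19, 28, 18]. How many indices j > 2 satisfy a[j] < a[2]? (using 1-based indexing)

3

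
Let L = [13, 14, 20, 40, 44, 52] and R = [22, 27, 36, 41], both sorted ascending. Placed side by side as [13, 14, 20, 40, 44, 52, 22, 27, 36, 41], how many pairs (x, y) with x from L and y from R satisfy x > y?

For each element r of the right run, count left-run elements greater than r:
r = 22: 40, 44, 52 → 3
r = 27: 40, 44, 52 → 3
r = 36: 40, 44, 52 → 3
r = 41: 44, 52 → 2
Cross-inversions: 3 + 3 + 3 + 2 = 11

11 split inversions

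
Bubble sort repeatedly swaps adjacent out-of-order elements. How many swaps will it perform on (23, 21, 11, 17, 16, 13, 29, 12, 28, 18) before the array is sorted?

The minimum number of adjacent swaps to sort an array equals its inversion count, since every such swap removes exactly one inversion.
Count inversions — for each element, later elements that are smaller:
23: 21, 11, 17, 16, 13, 12, 18 → 7
21: 11, 17, 16, 13, 12, 18 → 6
11: none → 0
17: 16, 13, 12 → 3
16: 13, 12 → 2
13: 12 → 1
29: 12, 28, 18 → 3
12: none → 0
28: 18 → 1
18: none → 0
Total inversions: 7 + 6 + 0 + 3 + 2 + 1 + 3 + 0 + 1 + 0 = 23

There are 23 swaps.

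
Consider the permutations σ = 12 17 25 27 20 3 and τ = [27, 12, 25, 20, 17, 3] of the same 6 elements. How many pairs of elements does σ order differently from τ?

5

Assign each item its position (1..6) in the first ordering, then rewrite the second ordering as that position sequence:
positions: 12→1, 17→2, 25→3, 27→4, 20→5, 3→6
second ordering as positions: [4, 1, 3, 5, 2, 6]
Discordant pairs = inversions in this position sequence.
4: 1, 3, 2 → 3
1: 0
3: 2 → 1
5: 2 → 1
2: 0
6: 0
Total: 3 + 0 + 1 + 1 + 0 + 0 = 5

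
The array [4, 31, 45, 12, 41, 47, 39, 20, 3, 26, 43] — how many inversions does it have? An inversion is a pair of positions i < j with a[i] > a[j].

Element-by-element contributions:
4: 1
31: 4
45: 7
12: 1
41: 4
47: 5
39: 3
20: 1
3: 0
26: 0
43: 0
Sum: 1 + 4 + 7 + 1 + 4 + 5 + 3 + 1 + 0 + 0 + 0 = 26

26 inversions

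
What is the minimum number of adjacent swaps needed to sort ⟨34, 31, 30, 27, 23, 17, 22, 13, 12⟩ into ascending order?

The minimum number of adjacent swaps to sort an array equals its inversion count, since every such swap removes exactly one inversion.
Count inversions — for each element, later elements that are smaller:
34: 31, 30, 27, 23, 17, 22, 13, 12 → 8
31: 30, 27, 23, 17, 22, 13, 12 → 7
30: 27, 23, 17, 22, 13, 12 → 6
27: 23, 17, 22, 13, 12 → 5
23: 17, 22, 13, 12 → 4
17: 13, 12 → 2
22: 13, 12 → 2
13: 12 → 1
12: none → 0
Total inversions: 8 + 7 + 6 + 5 + 4 + 2 + 2 + 1 + 0 = 35

Swaps: 35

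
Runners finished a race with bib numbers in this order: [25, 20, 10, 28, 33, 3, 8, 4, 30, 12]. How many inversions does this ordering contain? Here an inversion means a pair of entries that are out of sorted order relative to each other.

25

Element-by-element contributions:
25: 6
20: 5
10: 3
28: 4
33: 5
3: 0
8: 1
4: 0
30: 1
12: 0
Sum: 6 + 5 + 3 + 4 + 5 + 0 + 1 + 0 + 1 + 0 = 25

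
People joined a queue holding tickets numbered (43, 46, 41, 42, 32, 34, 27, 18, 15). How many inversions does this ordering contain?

33

For each element, count later entries that are smaller:
43 → 41, 42, 32, 34, 27, 18, 15 → 7
46 → 41, 42, 32, 34, 27, 18, 15 → 7
41 → 32, 34, 27, 18, 15 → 5
42 → 32, 34, 27, 18, 15 → 5
32 → 27, 18, 15 → 3
34 → 27, 18, 15 → 3
27 → 18, 15 → 2
18 → 15 → 1
15 → none → 0
Sum: 7 + 7 + 5 + 5 + 3 + 3 + 2 + 1 + 0 = 33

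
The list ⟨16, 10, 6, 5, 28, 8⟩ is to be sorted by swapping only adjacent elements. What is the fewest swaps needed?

9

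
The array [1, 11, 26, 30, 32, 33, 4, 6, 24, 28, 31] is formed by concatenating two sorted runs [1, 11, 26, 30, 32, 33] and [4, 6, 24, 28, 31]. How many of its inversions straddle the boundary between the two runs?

For each element r of the right run, count left-run elements greater than r:
r = 4: 11, 26, 30, 32, 33 → 5
r = 6: 11, 26, 30, 32, 33 → 5
r = 24: 26, 30, 32, 33 → 4
r = 28: 30, 32, 33 → 3
r = 31: 32, 33 → 2
Cross-inversions: 5 + 5 + 4 + 3 + 2 = 19

19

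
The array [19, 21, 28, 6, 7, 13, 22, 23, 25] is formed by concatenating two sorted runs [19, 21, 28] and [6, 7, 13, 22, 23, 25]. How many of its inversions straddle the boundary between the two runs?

Take each right-half value and tally the left-half values above it:
r = 6: 19, 21, 28 → 3
r = 7: 19, 21, 28 → 3
r = 13: 19, 21, 28 → 3
r = 22: 28 → 1
r = 23: 28 → 1
r = 25: 28 → 1
Cross-inversions: 3 + 3 + 3 + 1 + 1 + 1 = 12

12 split inversions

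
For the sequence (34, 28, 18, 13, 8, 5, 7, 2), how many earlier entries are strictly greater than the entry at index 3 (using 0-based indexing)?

3

The element at index 3 is 13.
Elements before it: 34, 28, 18
Those larger than 13: 34, 28, 18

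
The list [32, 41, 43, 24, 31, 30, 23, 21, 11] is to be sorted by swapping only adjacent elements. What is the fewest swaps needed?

31 adjacent swaps

The minimum number of adjacent swaps to sort an array equals its inversion count, since every such swap removes exactly one inversion.
Count inversions — for each element, later elements that are smaller:
32: 24, 31, 30, 23, 21, 11 → 6
41: 24, 31, 30, 23, 21, 11 → 6
43: 24, 31, 30, 23, 21, 11 → 6
24: 23, 21, 11 → 3
31: 30, 23, 21, 11 → 4
30: 23, 21, 11 → 3
23: 21, 11 → 2
21: 11 → 1
11: none → 0
Total inversions: 6 + 6 + 6 + 3 + 4 + 3 + 2 + 1 + 0 = 31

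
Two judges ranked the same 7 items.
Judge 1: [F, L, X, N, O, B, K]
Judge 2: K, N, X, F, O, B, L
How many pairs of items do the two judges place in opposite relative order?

Assign each item its position (1..7) in the first ordering, then rewrite the second ordering as that position sequence:
positions: F→1, L→2, X→3, N→4, O→5, B→6, K→7
second ordering as positions: [7, 4, 3, 1, 5, 6, 2]
Discordant pairs = inversions in this position sequence.
7: 4, 3, 1, 5, 6, 2 → 6
4: 3, 1, 2 → 3
3: 1, 2 → 2
1: 0
5: 2 → 1
6: 2 → 1
2: 0
Total: 6 + 3 + 2 + 0 + 1 + 1 + 0 = 13

13 discordant pairs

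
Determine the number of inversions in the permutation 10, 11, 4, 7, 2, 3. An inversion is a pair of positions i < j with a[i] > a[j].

12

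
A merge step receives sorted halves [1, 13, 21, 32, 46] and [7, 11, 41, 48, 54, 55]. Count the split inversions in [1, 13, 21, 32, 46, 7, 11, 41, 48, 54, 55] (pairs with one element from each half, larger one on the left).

9 cross-inversions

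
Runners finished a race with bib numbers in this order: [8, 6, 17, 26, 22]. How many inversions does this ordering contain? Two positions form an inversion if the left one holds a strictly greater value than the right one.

Out-of-order index pairs (0-indexed):
(0,1): 8 > 6
(3,4): 26 > 22
That's 2 pairs.

2 inversions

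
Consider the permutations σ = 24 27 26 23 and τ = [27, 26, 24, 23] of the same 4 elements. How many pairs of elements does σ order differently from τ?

Discordant pairs: 2

Assign each item its position (1..4) in the first ordering, then rewrite the second ordering as that position sequence:
positions: 24→1, 27→2, 26→3, 23→4
second ordering as positions: [2, 3, 1, 4]
Discordant pairs = inversions in this position sequence.
2: 1 → 1
3: 1 → 1
1: 0
4: 0
Total: 1 + 1 + 0 + 0 = 2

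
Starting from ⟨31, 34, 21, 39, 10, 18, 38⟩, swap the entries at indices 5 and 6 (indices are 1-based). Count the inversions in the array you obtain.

Positions 5 and 6 hold 10 and 18; after swapping, the array is [31, 34, 21, 39, 18, 10, 38].
Count, for each position, how many later elements it exceeds:
31: 3
34: 3
21: 2
39: 3
18: 1
10: 0
38: 0
Sum: 3 + 3 + 2 + 3 + 1 + 0 + 0 = 12

There are 12 inversions.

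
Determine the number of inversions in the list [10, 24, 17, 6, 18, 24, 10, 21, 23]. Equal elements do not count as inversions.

13

Element-by-element contributions:
10 → 6 → 1
24 → 17, 6, 18, 10, 21, 23 → 6
17 → 6, 10 → 2
6 → none → 0
18 → 10 → 1
24 → 10, 21, 23 → 3
10 → none → 0
21 → none → 0
23 → none → 0
Sum: 1 + 6 + 2 + 0 + 1 + 3 + 0 + 0 + 0 = 13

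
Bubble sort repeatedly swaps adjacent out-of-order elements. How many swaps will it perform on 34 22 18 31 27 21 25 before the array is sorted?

13

Each adjacent swap fixes exactly one inversion, so the minimum swap count equals the number of inversions.
Count inversions — for each element, later elements that are smaller:
34: 22, 18, 31, 27, 21, 25 → 6
22: 18, 21 → 2
18: none → 0
31: 27, 21, 25 → 3
27: 21, 25 → 2
21: none → 0
25: none → 0
Total inversions: 6 + 2 + 0 + 3 + 2 + 0 + 0 = 13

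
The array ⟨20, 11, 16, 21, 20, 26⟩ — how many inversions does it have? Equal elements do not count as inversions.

Inversion pairs (indices are 0-based):
(0,1): 20 > 11
(0,2): 20 > 16
(3,4): 21 > 20
That's 3 pairs.

3 inversions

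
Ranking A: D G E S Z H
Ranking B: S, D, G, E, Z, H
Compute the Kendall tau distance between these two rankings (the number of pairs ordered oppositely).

3 discordant pairs

Assign each item its position (1..6) in the first ordering, then rewrite the second ordering as that position sequence:
positions: D→1, G→2, E→3, S→4, Z→5, H→6
second ordering as positions: [4, 1, 2, 3, 5, 6]
Discordant pairs = inversions in this position sequence.
4: 1, 2, 3 → 3
1: 0
2: 0
3: 0
5: 0
6: 0
Total: 3 + 0 + 0 + 0 + 0 + 0 = 3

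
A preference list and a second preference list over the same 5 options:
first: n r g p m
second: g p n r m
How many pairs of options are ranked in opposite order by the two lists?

4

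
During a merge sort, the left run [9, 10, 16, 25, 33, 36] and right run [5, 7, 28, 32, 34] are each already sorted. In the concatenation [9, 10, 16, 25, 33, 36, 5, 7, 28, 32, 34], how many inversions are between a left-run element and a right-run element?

Take each right-half value and tally the left-half values above it:
r = 5: 9, 10, 16, 25, 33, 36 → 6
r = 7: 9, 10, 16, 25, 33, 36 → 6
r = 28: 33, 36 → 2
r = 32: 33, 36 → 2
r = 34: 36 → 1
Cross-inversions: 6 + 6 + 2 + 2 + 1 = 17

17 cross-inversions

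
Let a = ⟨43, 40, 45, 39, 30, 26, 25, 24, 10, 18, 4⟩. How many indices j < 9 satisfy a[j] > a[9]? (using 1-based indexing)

The element at index 9 is 10.
Elements before it: 43, 40, 45, 39, 30, 26, 25, 24
Those larger than 10: 43, 40, 45, 39, 30, 26, 25, 24

8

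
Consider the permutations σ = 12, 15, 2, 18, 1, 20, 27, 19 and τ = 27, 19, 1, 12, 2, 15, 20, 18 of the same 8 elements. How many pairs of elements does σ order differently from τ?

18 discordant pairs

Assign each item its position (1..8) in the first ordering, then rewrite the second ordering as that position sequence:
positions: 12→1, 15→2, 2→3, 18→4, 1→5, 20→6, 27→7, 19→8
second ordering as positions: [7, 8, 5, 1, 3, 2, 6, 4]
Discordant pairs = inversions in this position sequence.
7: 5, 1, 3, 2, 6, 4 → 6
8: 5, 1, 3, 2, 6, 4 → 6
5: 1, 3, 2, 4 → 4
1: 0
3: 2 → 1
2: 0
6: 4 → 1
4: 0
Total: 6 + 6 + 4 + 0 + 1 + 0 + 1 + 0 = 18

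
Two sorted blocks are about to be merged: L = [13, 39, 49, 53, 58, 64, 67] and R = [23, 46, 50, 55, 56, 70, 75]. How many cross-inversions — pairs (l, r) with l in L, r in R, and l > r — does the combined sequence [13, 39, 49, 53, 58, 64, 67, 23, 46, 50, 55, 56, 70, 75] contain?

21

Count, for every r in R, how many entries of L exceed r:
r = 23: 39, 49, 53, 58, 64, 67 → 6
r = 46: 49, 53, 58, 64, 67 → 5
r = 50: 53, 58, 64, 67 → 4
r = 55: 58, 64, 67 → 3
r = 56: 58, 64, 67 → 3
r = 70: none → 0
r = 75: none → 0
Cross-inversions: 6 + 5 + 4 + 3 + 3 + 0 + 0 = 21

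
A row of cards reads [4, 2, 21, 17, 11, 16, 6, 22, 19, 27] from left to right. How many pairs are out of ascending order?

Sweep left to right; for each value list the smaller values that follow it:
4 → 2 → 1
2 → none → 0
21 → 17, 11, 16, 6, 19 → 5
17 → 11, 16, 6 → 3
11 → 6 → 1
16 → 6 → 1
6 → none → 0
22 → 19 → 1
19 → none → 0
27 → none → 0
Sum: 1 + 0 + 5 + 3 + 1 + 1 + 0 + 1 + 0 + 0 = 12

12 inversions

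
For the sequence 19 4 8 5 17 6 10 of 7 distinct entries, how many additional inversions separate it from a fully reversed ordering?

11

Maximum inversions for 7 distinct elements is C(7, 2) = 7·6/2 = 21.
Current inversions — for each element, count later smaller elements:
19: 6
4: 0
8: 2
5: 0
17: 2
6: 0
10: 0
Current total: 6 + 0 + 2 + 0 + 2 + 0 + 0 = 10
Shortfall: 21 − 10 = 11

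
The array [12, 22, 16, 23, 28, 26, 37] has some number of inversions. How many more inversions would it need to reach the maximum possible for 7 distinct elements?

19 inversions short

Maximum inversions for 7 distinct elements is C(7, 2) = 7·6/2 = 21.
Current inversions — for each element, count later smaller elements:
12: 0
22: 1
16: 0
23: 0
28: 1
26: 0
37: 0
Current total: 0 + 1 + 0 + 0 + 1 + 0 + 0 = 2
Shortfall: 21 − 2 = 19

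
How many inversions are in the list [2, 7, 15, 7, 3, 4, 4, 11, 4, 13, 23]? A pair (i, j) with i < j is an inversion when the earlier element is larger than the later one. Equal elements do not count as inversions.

Sweep left to right; for each value list the smaller values that follow it:
2: 0
7: 4
15: 7
7: 4
3: 0
4: 0
4: 0
11: 1
4: 0
13: 0
23: 0
Sum: 0 + 4 + 7 + 4 + 0 + 0 + 0 + 1 + 0 + 0 + 0 = 16

Out-of-order pairs: 16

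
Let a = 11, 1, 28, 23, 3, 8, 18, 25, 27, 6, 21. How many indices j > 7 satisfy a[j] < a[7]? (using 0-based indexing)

The element at index 7 is 25.
Elements after it: 27, 6, 21
Those smaller than 25: 6, 21

2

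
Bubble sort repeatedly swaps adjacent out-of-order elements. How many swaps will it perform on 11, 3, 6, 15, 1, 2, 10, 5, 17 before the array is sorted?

Each adjacent swap fixes exactly one inversion, so the minimum swap count equals the number of inversions.
Count inversions — for each element, later elements that are smaller:
11: 3, 6, 1, 2, 10, 5 → 6
3: 1, 2 → 2
6: 1, 2, 5 → 3
15: 1, 2, 10, 5 → 4
1: none → 0
2: none → 0
10: 5 → 1
5: none → 0
17: none → 0
Total inversions: 6 + 2 + 3 + 4 + 0 + 0 + 1 + 0 + 0 = 16

Swaps: 16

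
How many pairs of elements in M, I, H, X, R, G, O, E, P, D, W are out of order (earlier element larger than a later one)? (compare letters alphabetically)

Count, for each position, how many later elements it exceeds:
M → I, H, G, E, D → 5
I → H, G, E, D → 4
H → G, E, D → 3
X → R, G, O, E, P, D, W → 7
R → G, O, E, P, D → 5
G → E, D → 2
O → E, D → 2
E → D → 1
P → D → 1
D → none → 0
W → none → 0
Sum: 5 + 4 + 3 + 7 + 5 + 2 + 2 + 1 + 1 + 0 + 0 = 30

30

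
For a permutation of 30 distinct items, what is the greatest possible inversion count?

435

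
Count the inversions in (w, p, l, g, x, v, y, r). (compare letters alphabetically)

For each element, count later entries that are smaller:
w → p, l, g, v, r → 5
p → l, g → 2
l → g → 1
g → none → 0
x → v, r → 2
v → r → 1
y → r → 1
r → none → 0
Sum: 5 + 2 + 1 + 0 + 2 + 1 + 1 + 0 = 12

12 out-of-order pairs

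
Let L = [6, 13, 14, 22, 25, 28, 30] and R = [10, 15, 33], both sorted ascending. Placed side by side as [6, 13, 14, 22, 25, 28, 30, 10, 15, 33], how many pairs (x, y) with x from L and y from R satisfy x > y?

10 cross-inversions

Take each right-half value and tally the left-half values above it:
r = 10: 13, 14, 22, 25, 28, 30 → 6
r = 15: 22, 25, 28, 30 → 4
r = 33: none → 0
Cross-inversions: 6 + 4 + 0 = 10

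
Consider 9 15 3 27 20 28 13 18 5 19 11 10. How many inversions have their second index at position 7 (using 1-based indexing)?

The element at index 7 is 13.
Elements before it: 9, 15, 3, 27, 20, 28
Those larger than 13: 15, 27, 20, 28

4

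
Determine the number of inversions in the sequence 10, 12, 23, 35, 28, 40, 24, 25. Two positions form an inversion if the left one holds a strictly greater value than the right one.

Out-of-order pairs: 7

Element-by-element contributions:
10 → none → 0
12 → none → 0
23 → none → 0
35 → 28, 24, 25 → 3
28 → 24, 25 → 2
40 → 24, 25 → 2
24 → none → 0
25 → none → 0
Sum: 0 + 0 + 0 + 3 + 2 + 2 + 0 + 0 = 7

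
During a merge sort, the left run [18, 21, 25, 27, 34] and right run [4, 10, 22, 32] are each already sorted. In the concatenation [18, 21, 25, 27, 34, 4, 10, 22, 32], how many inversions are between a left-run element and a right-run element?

14 split inversions

For each element r of the right run, count left-run elements greater than r:
r = 4: 18, 21, 25, 27, 34 → 5
r = 10: 18, 21, 25, 27, 34 → 5
r = 22: 25, 27, 34 → 3
r = 32: 34 → 1
Cross-inversions: 5 + 5 + 3 + 1 = 14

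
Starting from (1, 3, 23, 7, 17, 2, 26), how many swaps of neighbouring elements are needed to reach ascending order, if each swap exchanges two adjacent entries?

Each adjacent swap fixes exactly one inversion, so the minimum swap count equals the number of inversions.
Count inversions — for each element, later elements that are smaller:
1: none → 0
3: 2 → 1
23: 7, 17, 2 → 3
7: 2 → 1
17: 2 → 1
2: none → 0
26: none → 0
Total inversions: 0 + 1 + 3 + 1 + 1 + 0 + 0 = 6

6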